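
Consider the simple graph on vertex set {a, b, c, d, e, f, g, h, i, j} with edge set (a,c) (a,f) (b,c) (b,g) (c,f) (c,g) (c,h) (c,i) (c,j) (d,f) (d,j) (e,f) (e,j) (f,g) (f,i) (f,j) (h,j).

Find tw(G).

A width-2 tree decomposition is:
Bags: B1 = {c, f, g}  B2 = {c, f, j}  B3 = {a, c, f}  B4 = {d, f, j}  B5 = {c, f, i}  B6 = {c, h, j}  B7 = {e, f, j}  B8 = {b, c, g}
Tree: B1–B2, B2–B3, B2–B4, B3–B5, B2–B6, B2–B7, B1–B8
The largest bag has 3 vertices, giving width 2; this decomposition certifies tw(G) ≤ 2. Conversely, {c, h, j} is a clique of size 3, and the vertices of any clique must share a bag in every tree decomposition; so some bag has ≥ 3 vertices and tw(G) ≥ 2. Therefore the treewidth is 2.

2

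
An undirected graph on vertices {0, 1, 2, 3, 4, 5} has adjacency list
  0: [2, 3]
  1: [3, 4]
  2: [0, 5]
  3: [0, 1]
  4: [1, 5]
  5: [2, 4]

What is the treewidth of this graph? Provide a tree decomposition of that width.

Treewidth 2.
One optimal decomposition is:
Bags: B1 = {1, 3, 4}  B2 = {3, 4, 5}  B3 = {2, 3, 5}  B4 = {0, 2, 3}
Tree: B1–B2, B2–B3, B3–B4

Each bag holds 3 vertices, so the decomposition has width 2, which upper-bounds the treewidth. Since 3–1–4–5–2–0–3 is a cycle in G, G is not acyclic. Forests are exactly the graphs of treewidth ≤ 1, so tw(G) ≥ 2. Therefore the treewidth is 2.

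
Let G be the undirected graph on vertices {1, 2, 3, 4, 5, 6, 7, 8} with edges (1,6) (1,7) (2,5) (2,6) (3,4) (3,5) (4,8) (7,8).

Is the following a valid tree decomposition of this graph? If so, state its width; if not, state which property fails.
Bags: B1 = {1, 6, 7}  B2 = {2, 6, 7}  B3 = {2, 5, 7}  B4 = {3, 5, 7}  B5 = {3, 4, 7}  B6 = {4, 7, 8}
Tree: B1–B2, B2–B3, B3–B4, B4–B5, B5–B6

Checking the three conditions: (i) the bags cover all of {1, 2, 3, 4, 5, 6, 7, 8}; (ii) for each edge, some bag contains both endpoints; (iii) the bags containing any fixed vertex form a subtree. All hold, so the decomposition is valid with width 3 − 1 = 2.

Yes; width 2.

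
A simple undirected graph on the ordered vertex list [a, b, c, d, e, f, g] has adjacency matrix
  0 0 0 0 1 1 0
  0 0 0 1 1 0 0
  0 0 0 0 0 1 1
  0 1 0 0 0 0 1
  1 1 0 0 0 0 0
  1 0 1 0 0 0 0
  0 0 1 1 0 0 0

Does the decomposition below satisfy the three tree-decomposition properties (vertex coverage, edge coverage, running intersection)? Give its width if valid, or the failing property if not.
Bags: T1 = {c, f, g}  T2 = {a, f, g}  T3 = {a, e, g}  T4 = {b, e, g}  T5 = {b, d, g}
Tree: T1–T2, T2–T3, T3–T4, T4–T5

Yes; width 2.

Every vertex of G appears in some bag (union = {a, b, c, d, e, f, g}); every edge is covered by a bag; and for each vertex v the set of bags containing v is connected in the bag tree. The decomposition is therefore valid. The largest bag has 3 vertices, so the width is 2.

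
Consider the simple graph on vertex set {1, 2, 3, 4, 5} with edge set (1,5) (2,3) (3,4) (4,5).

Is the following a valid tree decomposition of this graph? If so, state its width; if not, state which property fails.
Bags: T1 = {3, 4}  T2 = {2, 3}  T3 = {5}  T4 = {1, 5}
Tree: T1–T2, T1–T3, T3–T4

No — edge (4,5) lies in no bag.

A tree decomposition must satisfy three properties: every vertex lies in some bag; for every edge, both endpoints lie together in some bag; and for every vertex, the bags containing it form a connected subtree. Here edge (4,5) lies in no bag, so the decomposition is invalid.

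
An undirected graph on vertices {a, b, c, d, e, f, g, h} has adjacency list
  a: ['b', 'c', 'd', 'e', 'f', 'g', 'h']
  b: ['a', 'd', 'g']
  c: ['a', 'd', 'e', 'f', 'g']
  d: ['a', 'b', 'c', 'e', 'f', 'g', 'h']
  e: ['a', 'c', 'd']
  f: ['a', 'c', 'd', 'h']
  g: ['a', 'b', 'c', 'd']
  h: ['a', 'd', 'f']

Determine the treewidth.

A width-3 tree decomposition is:
Bags: B1 = {a, c, d, f}  B2 = {a, c, d, g}  B3 = {a, c, d, e}  B4 = {a, d, f, h}  B5 = {a, b, d, g}
Tree: B1–B2, B1–B3, B1–B4, B2–B5
The largest bag has 4 vertices, giving width 3; this decomposition certifies tw(G) ≤ 3. On the other hand G contains the 4-clique {a, d, f, h}. A clique must lie in a single bag of any decomposition, so no decomposition can have width below 3. Hence tw(G) = 3 exactly.

3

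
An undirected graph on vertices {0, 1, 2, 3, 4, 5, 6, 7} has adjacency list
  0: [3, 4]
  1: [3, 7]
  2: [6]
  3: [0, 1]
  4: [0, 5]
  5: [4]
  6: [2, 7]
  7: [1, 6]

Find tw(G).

A width-1 tree decomposition is:
Bags: B1 = {4, 5}  B2 = {0, 4}  B3 = {0, 3}  B4 = {1, 3}  B5 = {1, 7}  B6 = {6, 7}  B7 = {2, 6}
Tree: B1–B2, B2–B3, B3–B4, B4–B5, B5–B6, B6–B7
The largest bag has 2 vertices, giving width 1; this decomposition certifies tw(G) ≤ 1. G has an edge, so its treewidth is at least 1. The upper and lower bounds meet at 1, so that is the treewidth.

1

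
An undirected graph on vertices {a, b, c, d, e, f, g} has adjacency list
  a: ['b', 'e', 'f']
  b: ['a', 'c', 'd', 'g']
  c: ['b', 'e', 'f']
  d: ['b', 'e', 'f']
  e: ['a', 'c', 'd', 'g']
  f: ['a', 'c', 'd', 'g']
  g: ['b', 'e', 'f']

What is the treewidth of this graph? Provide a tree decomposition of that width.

Treewidth 3.
Bags: B1 = {a, b, e, f}  B2 = {b, c, e, f}  B3 = {b, e, f, g}  B4 = {b, d, e, f}
Tree: B1–B2, B2–B3, B3–B4

Every bag has size at most 4, so the width is 4 − 1 = 3 and tw(G) ≤ 3. For the lower bound: the 4 vertex sets {a,f}, {c,e}, {b}, {g} are disjoint, each induces a connected subgraph, and every pair is joined by at least one edge of G. Contracting each set to a single vertex therefore yields K_{4} as a minor, and since treewidth is minor-monotone, tw(G) ≥ tw(K_{4}) = 3. Hence tw(G) = 3 exactly.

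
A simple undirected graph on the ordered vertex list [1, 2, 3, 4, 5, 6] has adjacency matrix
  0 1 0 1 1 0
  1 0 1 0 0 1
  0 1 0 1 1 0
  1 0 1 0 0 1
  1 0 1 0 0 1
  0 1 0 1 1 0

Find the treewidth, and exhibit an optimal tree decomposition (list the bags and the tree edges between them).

Treewidth 3.
One optimal decomposition is:
Bags: B1 = {2, 4, 5, 6}  B2 = {2, 3, 4, 5}  B3 = {1, 2, 4, 5}
Tree: B1–B2, B2–B3

Every bag has size at most 4, so the width is 4 − 1 = 3 and tw(G) ≤ 3. For the lower bound: the 4 vertex sets {2,6}, {3,5}, {4}, {1} are disjoint, each induces a connected subgraph, and every pair is joined by at least one edge of G. Contracting each set to a single vertex therefore yields K_{4} as a minor, and since treewidth is minor-monotone, tw(G) ≥ tw(K_{4}) = 3. Therefore the treewidth is 3.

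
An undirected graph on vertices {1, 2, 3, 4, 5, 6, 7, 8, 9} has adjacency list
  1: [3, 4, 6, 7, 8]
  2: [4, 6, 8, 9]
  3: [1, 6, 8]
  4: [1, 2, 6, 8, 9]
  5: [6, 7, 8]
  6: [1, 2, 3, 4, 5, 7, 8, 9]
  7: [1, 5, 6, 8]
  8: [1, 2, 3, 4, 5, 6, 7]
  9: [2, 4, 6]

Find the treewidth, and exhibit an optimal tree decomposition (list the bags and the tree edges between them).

Every bag has size at most 4, so the width is 4 − 1 = 3 and tw(G) ≤ 3. On the other hand G contains the 4-clique {1, 3, 6, 8}. A clique must lie in a single bag of any decomposition, so no decomposition can have width below 3. The upper and lower bounds meet at 3, so that is the treewidth.

Treewidth 3.
Bags: B1 = {1, 6, 7, 8}  B2 = {1, 3, 6, 8}  B3 = {1, 4, 6, 8}  B4 = {2, 4, 6, 8}  B5 = {2, 4, 6, 9}  B6 = {5, 6, 7, 8}
Tree: B1–B2, B1–B3, B3–B4, B4–B5, B1–B6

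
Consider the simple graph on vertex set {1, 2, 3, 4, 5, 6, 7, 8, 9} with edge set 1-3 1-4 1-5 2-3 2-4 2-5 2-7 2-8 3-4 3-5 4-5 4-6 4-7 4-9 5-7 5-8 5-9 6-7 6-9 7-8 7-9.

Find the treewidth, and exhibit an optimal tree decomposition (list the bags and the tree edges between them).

Each bag holds 4 vertices, so the decomposition has width 3, which upper-bounds the treewidth. Conversely, {2, 5, 7, 8} is a clique of size 4, and the vertices of any clique must share a bag in every tree decomposition; so some bag has ≥ 4 vertices and tw(G) ≥ 3. Therefore the treewidth is 3.

Treewidth 3.
One optimal decomposition is:
Bags: B1 = {2, 4, 5, 7}  B2 = {4, 5, 7, 9}  B3 = {2, 3, 4, 5}  B4 = {1, 3, 4, 5}  B5 = {4, 6, 7, 9}  B6 = {2, 5, 7, 8}
Tree: B1–B2, B1–B3, B3–B4, B2–B5, B1–B6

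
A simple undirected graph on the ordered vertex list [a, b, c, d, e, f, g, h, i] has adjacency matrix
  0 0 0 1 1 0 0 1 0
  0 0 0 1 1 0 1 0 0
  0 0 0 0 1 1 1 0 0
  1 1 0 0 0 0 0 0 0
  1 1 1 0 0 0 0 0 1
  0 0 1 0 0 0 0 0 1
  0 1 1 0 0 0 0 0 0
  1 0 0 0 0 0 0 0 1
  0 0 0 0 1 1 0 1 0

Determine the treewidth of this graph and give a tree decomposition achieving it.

Each bag holds 4 vertices, so the decomposition has width 3, which upper-bounds the treewidth. For the lower bound: the 4 vertex sets {c,f,g}, {b}, {e}, {a,d,h,i} are disjoint, each induces a connected subgraph, and every pair is joined by at least one edge of G. Contracting each set to a single vertex therefore yields K_{4} as a minor, and since treewidth is minor-monotone, tw(G) ≥ tw(K_{4}) = 3. The upper and lower bounds meet at 3, so that is the treewidth.

Treewidth 3.
One such decomposition:
Bags: B1 = {b, c, f, g}  B2 = {b, c, e, f}  B3 = {b, e, f, i}  B4 = {b, d, e, i}  B5 = {a, d, e, i}  B6 = {a, d, h, i}
Tree: B1–B2, B2–B3, B3–B4, B4–B5, B5–B6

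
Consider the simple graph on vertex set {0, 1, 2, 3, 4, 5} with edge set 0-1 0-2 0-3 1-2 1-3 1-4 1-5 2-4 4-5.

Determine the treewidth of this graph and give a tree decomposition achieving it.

Every bag has size at most 3, so the width is 3 − 1 = 2 and tw(G) ≤ 2. On the other hand G contains the 3-clique {0, 1, 2}. A clique must lie in a single bag of any decomposition, so no decomposition can have width below 2. Hence tw(G) = 2 exactly.

Treewidth 2.
Bags: B1 = {0, 1, 3}  B2 = {0, 1, 2}  B3 = {1, 2, 4}  B4 = {1, 4, 5}
Tree: B1–B2, B2–B3, B3–B4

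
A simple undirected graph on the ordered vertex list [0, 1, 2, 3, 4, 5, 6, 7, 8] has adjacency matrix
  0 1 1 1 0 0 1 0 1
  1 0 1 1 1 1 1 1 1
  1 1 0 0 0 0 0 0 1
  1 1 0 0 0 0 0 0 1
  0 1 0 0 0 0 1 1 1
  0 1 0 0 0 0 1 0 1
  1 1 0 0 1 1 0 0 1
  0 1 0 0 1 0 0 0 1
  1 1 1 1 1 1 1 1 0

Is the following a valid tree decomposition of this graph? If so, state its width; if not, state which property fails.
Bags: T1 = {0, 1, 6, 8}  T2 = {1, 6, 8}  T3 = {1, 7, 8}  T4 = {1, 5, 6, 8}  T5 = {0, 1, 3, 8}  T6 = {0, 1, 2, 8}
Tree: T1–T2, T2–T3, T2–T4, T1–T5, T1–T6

A tree decomposition must satisfy three properties: every vertex lies in some bag; for every edge, both endpoints lie together in some bag; and for every vertex, the bags containing it form a connected subtree. Here vertex 4 appears in no bag, so the decomposition is invalid.

No — vertex 4 appears in no bag.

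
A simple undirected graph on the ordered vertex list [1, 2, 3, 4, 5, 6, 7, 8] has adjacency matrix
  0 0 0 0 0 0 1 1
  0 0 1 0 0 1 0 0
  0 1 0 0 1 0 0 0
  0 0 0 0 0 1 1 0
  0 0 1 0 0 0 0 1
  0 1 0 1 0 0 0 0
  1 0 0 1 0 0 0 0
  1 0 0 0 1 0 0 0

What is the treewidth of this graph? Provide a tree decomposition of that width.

The largest bag has 3 vertices, giving width 2; this decomposition certifies tw(G) ≤ 2. The edges 5–3–2–6–4–7–1–8–5 form a cycle, so G is not a tree and its treewidth is at least 2. Therefore the treewidth is 2.

Treewidth 2.
One such decomposition:
Bags: B1 = {2, 3, 5}  B2 = {2, 5, 6}  B3 = {4, 5, 6}  B4 = {4, 5, 7}  B5 = {1, 5, 7}  B6 = {1, 5, 8}
Tree: B1–B2, B2–B3, B3–B4, B4–B5, B5–B6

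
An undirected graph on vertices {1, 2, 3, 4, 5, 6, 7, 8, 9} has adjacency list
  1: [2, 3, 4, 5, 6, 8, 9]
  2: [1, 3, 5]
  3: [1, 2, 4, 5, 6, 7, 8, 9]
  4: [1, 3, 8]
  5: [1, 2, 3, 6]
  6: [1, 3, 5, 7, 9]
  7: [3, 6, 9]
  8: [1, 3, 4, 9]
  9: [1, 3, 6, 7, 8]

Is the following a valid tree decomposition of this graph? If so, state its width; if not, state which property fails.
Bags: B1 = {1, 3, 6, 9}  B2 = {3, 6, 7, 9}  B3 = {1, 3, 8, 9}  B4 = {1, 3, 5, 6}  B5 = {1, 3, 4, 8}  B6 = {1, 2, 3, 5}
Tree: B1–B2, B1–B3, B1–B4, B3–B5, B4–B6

Vertex coverage: the bags together contain {1, 2, 3, 4, 5, 6, 7, 8, 9}, the full vertex set. Edge coverage: each edge of G has both endpoints in at least one bag. Running intersection: for every vertex, the bags containing it form a connected subtree. All three properties hold, so this is a valid tree decomposition of width max|bag| − 1 = 3, and hence tw(G) ≤ 3.

Yes; width 3.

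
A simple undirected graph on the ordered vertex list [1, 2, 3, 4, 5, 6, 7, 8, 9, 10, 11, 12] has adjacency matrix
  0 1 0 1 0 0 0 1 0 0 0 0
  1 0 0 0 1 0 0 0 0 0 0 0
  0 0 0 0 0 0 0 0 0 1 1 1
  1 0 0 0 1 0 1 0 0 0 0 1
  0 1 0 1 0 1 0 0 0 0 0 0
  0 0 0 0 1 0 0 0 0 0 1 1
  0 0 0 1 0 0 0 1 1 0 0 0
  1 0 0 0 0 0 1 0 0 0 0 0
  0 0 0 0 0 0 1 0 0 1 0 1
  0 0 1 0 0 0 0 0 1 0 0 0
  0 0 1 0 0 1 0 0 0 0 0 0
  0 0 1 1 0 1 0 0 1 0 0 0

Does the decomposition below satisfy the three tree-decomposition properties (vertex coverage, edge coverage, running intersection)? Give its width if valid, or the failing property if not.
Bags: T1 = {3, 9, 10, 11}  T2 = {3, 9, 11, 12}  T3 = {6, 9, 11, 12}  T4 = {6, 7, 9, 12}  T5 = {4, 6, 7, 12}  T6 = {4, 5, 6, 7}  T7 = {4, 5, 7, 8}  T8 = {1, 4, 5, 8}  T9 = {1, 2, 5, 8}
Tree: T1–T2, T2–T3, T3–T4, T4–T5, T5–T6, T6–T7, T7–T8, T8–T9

Vertex coverage: the bags together contain {1, 2, 3, 4, 5, 6, 7, 8, 9, 10, 11, 12}, the full vertex set. Edge coverage: each edge of G has both endpoints in at least one bag. Running intersection: for every vertex, the bags containing it form a connected subtree. All three properties hold, so this is a valid tree decomposition of width max|bag| − 1 = 3, and hence tw(G) ≤ 3.

Yes; width 3.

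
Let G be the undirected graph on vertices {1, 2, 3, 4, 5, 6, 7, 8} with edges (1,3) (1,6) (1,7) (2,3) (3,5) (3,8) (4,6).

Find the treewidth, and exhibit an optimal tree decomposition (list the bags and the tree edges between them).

Every bag has size at most 2, so the width is 2 − 1 = 1 and tw(G) ≤ 1. G has an edge, so its treewidth is at least 1. Combining the bounds, tw(G) = 1.

Treewidth 1.
Bags: B1 = {1, 3}  B2 = {3, 8}  B3 = {3, 5}  B4 = {1, 6}  B5 = {4, 6}  B6 = {1, 7}  B7 = {2, 3}
Tree: B1–B2, B1–B3, B1–B4, B4–B5, B4–B6, B2–B7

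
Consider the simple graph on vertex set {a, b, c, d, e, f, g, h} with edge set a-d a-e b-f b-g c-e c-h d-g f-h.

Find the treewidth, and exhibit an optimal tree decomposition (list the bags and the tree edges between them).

Treewidth 2.
Bags: B1 = {a, d, e}  B2 = {c, d, e}  B3 = {c, d, h}  B4 = {d, f, h}  B5 = {b, d, f}  B6 = {b, d, g}
Tree: B1–B2, B2–B3, B3–B4, B4–B5, B5–B6

The largest bag has 3 vertices, giving width 2; this decomposition certifies tw(G) ≤ 2. For the lower bound, G contains the cycle d–a–e–c–h–f–b–g–d, so G is not a forest; only forests have treewidth ≤ 1, hence tw(G) ≥ 2. Combining the bounds, tw(G) = 2.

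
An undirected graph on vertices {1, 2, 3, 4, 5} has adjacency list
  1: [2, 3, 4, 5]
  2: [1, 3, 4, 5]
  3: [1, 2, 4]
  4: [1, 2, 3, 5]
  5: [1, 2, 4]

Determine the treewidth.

3

A width-3 tree decomposition is:
Bags: B1 = {1, 2, 4, 5}  B2 = {1, 2, 3, 4}
Tree: B1–B2
The largest bag has 4 vertices, giving width 3; this decomposition certifies tw(G) ≤ 3. On the other hand G contains the 4-clique {1, 2, 3, 4}. A clique must lie in a single bag of any decomposition, so no decomposition can have width below 3. Therefore the treewidth is 3.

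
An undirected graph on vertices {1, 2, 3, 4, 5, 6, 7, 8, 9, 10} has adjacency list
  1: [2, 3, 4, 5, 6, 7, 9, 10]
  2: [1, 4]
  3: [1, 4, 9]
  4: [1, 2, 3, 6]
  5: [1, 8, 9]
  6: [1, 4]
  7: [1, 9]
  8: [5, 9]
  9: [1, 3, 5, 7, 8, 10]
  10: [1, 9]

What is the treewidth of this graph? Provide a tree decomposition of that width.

Every bag has size at most 3, so the width is 3 − 1 = 2 and tw(G) ≤ 2. On the other hand G contains the 3-clique {5, 8, 9}. A clique must lie in a single bag of any decomposition, so no decomposition can have width below 2. Combining the bounds, tw(G) = 2.

Treewidth 2.
Bags: B1 = {1, 3, 4}  B2 = {1, 3, 9}  B3 = {1, 2, 4}  B4 = {1, 4, 6}  B5 = {1, 9, 10}  B6 = {1, 7, 9}  B7 = {1, 5, 9}  B8 = {5, 8, 9}
Tree: B1–B2, B1–B3, B3–B4, B2–B5, B2–B6, B2–B7, B7–B8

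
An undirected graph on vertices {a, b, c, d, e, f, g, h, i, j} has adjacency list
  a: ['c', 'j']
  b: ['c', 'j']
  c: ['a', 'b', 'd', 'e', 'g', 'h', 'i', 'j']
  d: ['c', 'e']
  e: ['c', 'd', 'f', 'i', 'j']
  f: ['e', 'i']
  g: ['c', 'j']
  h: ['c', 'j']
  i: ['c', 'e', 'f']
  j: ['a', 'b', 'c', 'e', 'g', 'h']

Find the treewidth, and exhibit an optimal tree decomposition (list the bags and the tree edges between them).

The largest bag has 3 vertices, giving width 2; this decomposition certifies tw(G) ≤ 2. On the other hand G contains the 3-clique {c, d, e}. A clique must lie in a single bag of any decomposition, so no decomposition can have width below 2. The upper and lower bounds meet at 2, so that is the treewidth.

Treewidth 2.
Bags: B1 = {c, d, e}  B2 = {c, e, j}  B3 = {c, h, j}  B4 = {c, e, i}  B5 = {a, c, j}  B6 = {b, c, j}  B7 = {c, g, j}  B8 = {e, f, i}
Tree: B1–B2, B2–B3, B1–B4, B2–B5, B3–B6, B2–B7, B4–B8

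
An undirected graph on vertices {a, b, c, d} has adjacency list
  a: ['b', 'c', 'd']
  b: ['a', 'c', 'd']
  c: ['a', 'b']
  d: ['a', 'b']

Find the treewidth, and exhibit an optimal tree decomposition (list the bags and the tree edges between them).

Every bag has size at most 3, so the width is 3 − 1 = 2 and tw(G) ≤ 2. For the lower bound, the 3 vertices {a, b, d} are pairwise adjacent, and any tree decomposition puts a clique entirely inside one bag — forcing width ≥ 2. The upper and lower bounds meet at 2, so that is the treewidth.

Treewidth 2.
One such decomposition:
Bags: B1 = {a, b, d}  B2 = {a, b, c}
Tree: B1–B2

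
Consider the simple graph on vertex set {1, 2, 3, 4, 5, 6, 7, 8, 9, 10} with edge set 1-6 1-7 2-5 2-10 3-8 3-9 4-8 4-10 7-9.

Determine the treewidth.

1

A width-1 tree decomposition is:
Bags: B1 = {2, 5}  B2 = {2, 10}  B3 = {4, 10}  B4 = {4, 8}  B5 = {3, 8}  B6 = {3, 9}  B7 = {7, 9}  B8 = {1, 7}  B9 = {1, 6}
Tree: B1–B2, B2–B3, B3–B4, B4–B5, B5–B6, B6–B7, B7–B8, B8–B9
Each bag holds 2 vertices, so the decomposition has width 1, which upper-bounds the treewidth. Since G has at least one edge (e.g. 5–2), it is not an edgeless graph, so tw(G) ≥ 1. Combining the bounds, tw(G) = 1.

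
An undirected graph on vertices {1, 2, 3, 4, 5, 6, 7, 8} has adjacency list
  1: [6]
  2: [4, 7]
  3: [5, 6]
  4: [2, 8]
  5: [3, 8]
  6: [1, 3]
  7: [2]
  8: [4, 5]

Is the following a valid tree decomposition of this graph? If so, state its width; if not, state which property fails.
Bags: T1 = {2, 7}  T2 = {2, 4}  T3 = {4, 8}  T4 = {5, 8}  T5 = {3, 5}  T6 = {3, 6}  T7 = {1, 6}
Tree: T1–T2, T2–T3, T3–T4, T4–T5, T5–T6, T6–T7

Checking the three conditions: (i) the bags cover all of {1, 2, 3, 4, 5, 6, 7, 8}; (ii) for each edge, some bag contains both endpoints; (iii) the bags containing any fixed vertex form a subtree. All hold, so the decomposition is valid with width 2 − 1 = 1.

Yes; width 1.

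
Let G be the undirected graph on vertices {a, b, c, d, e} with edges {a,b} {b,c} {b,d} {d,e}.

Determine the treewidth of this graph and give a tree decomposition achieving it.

Every bag has size at most 2, so the width is 2 − 1 = 1 and tw(G) ≤ 1. G has an edge, so its treewidth is at least 1. Hence tw(G) = 1 exactly.

Treewidth 1.
One such decomposition:
Bags: B1 = {d, e}  B2 = {b, d}  B3 = {b, c}  B4 = {a, b}
Tree: B1–B2, B2–B3, B2–B4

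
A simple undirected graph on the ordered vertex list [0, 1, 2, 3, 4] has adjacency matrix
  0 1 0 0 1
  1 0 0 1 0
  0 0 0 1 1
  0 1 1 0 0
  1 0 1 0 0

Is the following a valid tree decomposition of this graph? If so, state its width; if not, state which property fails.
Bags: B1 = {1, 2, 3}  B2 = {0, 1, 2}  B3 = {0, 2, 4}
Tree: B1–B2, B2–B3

Every vertex of G appears in some bag (union = {0, 1, 2, 3, 4}); every edge is covered by a bag; and for each vertex v the set of bags containing v is connected in the bag tree. The decomposition is therefore valid. The largest bag has 3 vertices, so the width is 2.

Yes; width 2.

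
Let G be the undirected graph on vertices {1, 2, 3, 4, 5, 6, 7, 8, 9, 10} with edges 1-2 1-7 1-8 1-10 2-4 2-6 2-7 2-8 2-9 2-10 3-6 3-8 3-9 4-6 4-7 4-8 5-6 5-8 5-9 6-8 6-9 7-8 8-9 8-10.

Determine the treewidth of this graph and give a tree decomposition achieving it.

Treewidth 3.
One such decomposition:
Bags: B1 = {2, 4, 6, 8}  B2 = {2, 4, 7, 8}  B3 = {2, 6, 8, 9}  B4 = {5, 6, 8, 9}  B5 = {1, 2, 7, 8}  B6 = {3, 6, 8, 9}  B7 = {1, 2, 8, 10}
Tree: B1–B2, B1–B3, B3–B4, B2–B5, B3–B6, B5–B7

Every bag has size at most 4, so the width is 4 − 1 = 3 and tw(G) ≤ 3. Conversely, {1, 2, 8, 10} is a clique of size 4, and the vertices of any clique must share a bag in every tree decomposition; so some bag has ≥ 4 vertices and tw(G) ≥ 3. Therefore the treewidth is 3.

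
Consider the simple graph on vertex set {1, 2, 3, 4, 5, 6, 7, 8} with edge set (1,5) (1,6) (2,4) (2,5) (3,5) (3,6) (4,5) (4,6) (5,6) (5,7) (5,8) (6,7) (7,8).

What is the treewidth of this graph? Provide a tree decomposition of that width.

Treewidth 2.
One optimal decomposition is:
Bags: B1 = {3, 5, 6}  B2 = {5, 6, 7}  B3 = {1, 5, 6}  B4 = {4, 5, 6}  B5 = {2, 4, 5}  B6 = {5, 7, 8}
Tree: B1–B2, B1–B3, B3–B4, B4–B5, B2–B6

Each bag holds 3 vertices, so the decomposition has width 2, which upper-bounds the treewidth. For the lower bound, the 3 vertices {5, 7, 8} are pairwise adjacent, and any tree decomposition puts a clique entirely inside one bag — forcing width ≥ 2. Combining the bounds, tw(G) = 2.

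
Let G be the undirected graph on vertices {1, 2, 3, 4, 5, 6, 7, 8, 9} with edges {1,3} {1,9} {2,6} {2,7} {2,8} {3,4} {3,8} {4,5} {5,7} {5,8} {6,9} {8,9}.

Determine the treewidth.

A width-3 tree decomposition is:
Bags: B1 = {1, 3, 4, 9}  B2 = {3, 4, 8, 9}  B3 = {4, 5, 8, 9}  B4 = {5, 6, 8, 9}  B5 = {2, 5, 6, 8}  B6 = {2, 5, 6, 7}
Tree: B1–B2, B2–B3, B3–B4, B4–B5, B5–B6
The largest bag has 4 vertices, giving width 3; this decomposition certifies tw(G) ≤ 3. For the lower bound: the 4 vertex sets {1,3,4}, {9}, {8}, {2,5,6,7} are disjoint, each induces a connected subgraph, and every pair is joined by at least one edge of G. Contracting each set to a single vertex therefore yields K_{4} as a minor, and since treewidth is minor-monotone, tw(G) ≥ tw(K_{4}) = 3. Therefore the treewidth is 3.

3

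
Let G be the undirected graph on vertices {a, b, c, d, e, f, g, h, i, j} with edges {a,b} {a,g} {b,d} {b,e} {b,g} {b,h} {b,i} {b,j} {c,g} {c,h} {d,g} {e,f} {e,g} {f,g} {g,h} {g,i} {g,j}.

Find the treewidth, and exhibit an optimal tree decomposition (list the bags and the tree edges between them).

The largest bag has 3 vertices, giving width 2; this decomposition certifies tw(G) ≤ 2. For the lower bound, the 3 vertices {c, g, h} are pairwise adjacent, and any tree decomposition puts a clique entirely inside one bag — forcing width ≥ 2. Hence tw(G) = 2 exactly.

Treewidth 2.
One such decomposition:
Bags: B1 = {b, g, h}  B2 = {a, b, g}  B3 = {b, g, i}  B4 = {b, g, j}  B5 = {b, e, g}  B6 = {e, f, g}  B7 = {c, g, h}  B8 = {b, d, g}
Tree: B1–B2, B2–B3, B1–B4, B4–B5, B5–B6, B1–B7, B5–B8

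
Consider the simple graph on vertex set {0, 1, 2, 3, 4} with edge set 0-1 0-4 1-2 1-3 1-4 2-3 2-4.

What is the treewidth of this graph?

2

A width-2 tree decomposition is:
Bags: B1 = {1, 2, 3}  B2 = {1, 2, 4}  B3 = {0, 1, 4}
Tree: B1–B2, B2–B3
The largest bag has 3 vertices, giving width 2; this decomposition certifies tw(G) ≤ 2. For the lower bound, the 3 vertices {0, 1, 4} are pairwise adjacent, and any tree decomposition puts a clique entirely inside one bag — forcing width ≥ 2. Combining the bounds, tw(G) = 2.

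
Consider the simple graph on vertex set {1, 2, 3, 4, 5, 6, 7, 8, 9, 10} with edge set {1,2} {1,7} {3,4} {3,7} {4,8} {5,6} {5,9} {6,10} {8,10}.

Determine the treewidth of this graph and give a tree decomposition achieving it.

Treewidth 1.
One such decomposition:
Bags: B1 = {1, 2}  B2 = {1, 7}  B3 = {3, 7}  B4 = {3, 4}  B5 = {4, 8}  B6 = {8, 10}  B7 = {6, 10}  B8 = {5, 6}  B9 = {5, 9}
Tree: B1–B2, B2–B3, B3–B4, B4–B5, B5–B6, B6–B7, B7–B8, B8–B9

The largest bag has 2 vertices, giving width 1; this decomposition certifies tw(G) ≤ 1. Since G has at least one edge (e.g. 2–1), it is not an edgeless graph, so tw(G) ≥ 1. Combining the bounds, tw(G) = 1.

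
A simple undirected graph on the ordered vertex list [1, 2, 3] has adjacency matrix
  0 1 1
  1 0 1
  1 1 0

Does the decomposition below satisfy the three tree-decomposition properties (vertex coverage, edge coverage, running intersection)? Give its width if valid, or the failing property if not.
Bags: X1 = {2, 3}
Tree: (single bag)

A tree decomposition must satisfy three properties: every vertex lies in some bag; for every edge, both endpoints lie together in some bag; and for every vertex, the bags containing it form a connected subtree. Here vertex 1 appears in no bag, so the decomposition is invalid.

No — vertex 1 appears in no bag.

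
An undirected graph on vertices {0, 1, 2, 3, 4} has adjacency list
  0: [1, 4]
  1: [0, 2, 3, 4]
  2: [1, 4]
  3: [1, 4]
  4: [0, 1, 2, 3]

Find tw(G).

2

A width-2 tree decomposition is:
Bags: B1 = {0, 1, 4}  B2 = {1, 3, 4}  B3 = {1, 2, 4}
Tree: B1–B2, B1–B3
Every bag has size at most 3, so the width is 3 − 1 = 2 and tw(G) ≤ 2. For the lower bound, the 3 vertices {0, 1, 4} are pairwise adjacent, and any tree decomposition puts a clique entirely inside one bag — forcing width ≥ 2. Combining the bounds, tw(G) = 2.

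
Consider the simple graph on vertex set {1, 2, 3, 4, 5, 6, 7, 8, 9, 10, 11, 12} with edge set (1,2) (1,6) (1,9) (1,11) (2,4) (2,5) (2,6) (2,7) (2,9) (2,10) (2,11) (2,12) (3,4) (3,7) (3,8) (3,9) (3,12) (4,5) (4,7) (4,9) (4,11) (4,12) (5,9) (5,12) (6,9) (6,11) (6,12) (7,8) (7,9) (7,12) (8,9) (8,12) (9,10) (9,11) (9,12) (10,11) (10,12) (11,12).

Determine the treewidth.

A width-4 tree decomposition is:
Bags: B1 = {2, 4, 9, 11, 12}  B2 = {2, 4, 5, 9, 12}  B3 = {2, 6, 9, 11, 12}  B4 = {2, 4, 7, 9, 12}  B5 = {1, 2, 6, 9, 11}  B6 = {3, 4, 7, 9, 12}  B7 = {2, 9, 10, 11, 12}  B8 = {3, 7, 8, 9, 12}
Tree: B1–B2, B1–B3, B2–B4, B3–B5, B4–B6, B3–B7, B6–B8
Each bag holds 5 vertices, so the decomposition has width 4, which upper-bounds the treewidth. Conversely, {1, 2, 6, 9, 11} is a clique of size 5, and the vertices of any clique must share a bag in every tree decomposition; so some bag has ≥ 5 vertices and tw(G) ≥ 4. Combining the bounds, tw(G) = 4.

4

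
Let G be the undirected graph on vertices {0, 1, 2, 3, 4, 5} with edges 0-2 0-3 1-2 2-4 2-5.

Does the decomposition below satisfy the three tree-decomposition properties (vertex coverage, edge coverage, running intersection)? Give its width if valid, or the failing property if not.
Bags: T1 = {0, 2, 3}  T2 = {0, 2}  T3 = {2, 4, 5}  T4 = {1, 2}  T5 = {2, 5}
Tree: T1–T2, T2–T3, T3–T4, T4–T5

A tree decomposition must satisfy three properties: every vertex lies in some bag; for every edge, both endpoints lie together in some bag; and for every vertex, the bags containing it form a connected subtree. Here bags containing vertex 5 are not connected in the tree, so the decomposition is invalid.

No — bags containing vertex 5 are not connected in the tree.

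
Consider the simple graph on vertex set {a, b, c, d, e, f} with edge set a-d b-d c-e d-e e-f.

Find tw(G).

A width-1 tree decomposition is:
Bags: B1 = {c, e}  B2 = {d, e}  B3 = {e, f}  B4 = {a, d}  B5 = {b, d}
Tree: B1–B2, B2–B3, B2–B4, B4–B5
Each bag holds 2 vertices, so the decomposition has width 1, which upper-bounds the treewidth. G has an edge, so its treewidth is at least 1. Hence tw(G) = 1 exactly.

1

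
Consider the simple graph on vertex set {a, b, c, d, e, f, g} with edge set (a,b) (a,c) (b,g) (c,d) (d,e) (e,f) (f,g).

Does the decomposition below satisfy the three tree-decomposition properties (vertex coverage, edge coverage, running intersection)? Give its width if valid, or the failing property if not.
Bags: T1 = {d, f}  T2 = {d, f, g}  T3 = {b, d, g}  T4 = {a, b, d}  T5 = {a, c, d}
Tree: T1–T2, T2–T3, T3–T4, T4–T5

No — vertex e appears in no bag.

A tree decomposition must satisfy three properties: every vertex lies in some bag; for every edge, both endpoints lie together in some bag; and for every vertex, the bags containing it form a connected subtree. Here vertex e appears in no bag, so the decomposition is invalid.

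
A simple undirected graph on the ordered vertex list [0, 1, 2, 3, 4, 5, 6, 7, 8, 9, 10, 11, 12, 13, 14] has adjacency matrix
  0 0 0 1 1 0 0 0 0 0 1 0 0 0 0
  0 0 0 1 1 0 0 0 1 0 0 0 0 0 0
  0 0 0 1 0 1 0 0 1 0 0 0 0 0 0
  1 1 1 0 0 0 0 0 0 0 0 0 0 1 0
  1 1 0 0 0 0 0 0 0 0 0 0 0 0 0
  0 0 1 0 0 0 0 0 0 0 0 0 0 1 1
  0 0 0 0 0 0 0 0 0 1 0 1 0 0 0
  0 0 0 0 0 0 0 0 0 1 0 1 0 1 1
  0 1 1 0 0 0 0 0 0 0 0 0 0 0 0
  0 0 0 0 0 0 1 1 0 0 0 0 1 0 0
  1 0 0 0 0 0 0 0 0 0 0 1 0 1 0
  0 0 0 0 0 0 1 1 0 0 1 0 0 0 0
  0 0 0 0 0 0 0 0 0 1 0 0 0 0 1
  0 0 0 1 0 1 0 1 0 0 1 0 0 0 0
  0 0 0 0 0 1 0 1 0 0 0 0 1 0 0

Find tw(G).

A width-3 tree decomposition is:
Bags: B1 = {1, 2, 4, 8}  B2 = {1, 2, 3, 4}  B3 = {0, 2, 3, 4}  B4 = {0, 2, 3, 5}  B5 = {0, 3, 5, 13}  B6 = {0, 5, 10, 13}  B7 = {5, 10, 13, 14}  B8 = {7, 10, 13, 14}  B9 = {7, 10, 11, 14}  B10 = {7, 11, 12, 14}  B11 = {7, 9, 11, 12}  B12 = {6, 9, 11, 12}
Tree: B1–B2, B2–B3, B3–B4, B4–B5, B5–B6, B6–B7, B7–B8, B8–B9, B9–B10, B10–B11, B11–B12
Each bag holds 4 vertices, so the decomposition has width 3, which upper-bounds the treewidth. For the lower bound: the 4 vertex sets {1,4,8}, {2}, {3}, {0,5,10,13} are disjoint, each induces a connected subgraph, and every pair is joined by at least one edge of G. Contracting each set to a single vertex therefore yields K_{4} as a minor, and since treewidth is minor-monotone, tw(G) ≥ tw(K_{4}) = 3. Therefore the treewidth is 3.

3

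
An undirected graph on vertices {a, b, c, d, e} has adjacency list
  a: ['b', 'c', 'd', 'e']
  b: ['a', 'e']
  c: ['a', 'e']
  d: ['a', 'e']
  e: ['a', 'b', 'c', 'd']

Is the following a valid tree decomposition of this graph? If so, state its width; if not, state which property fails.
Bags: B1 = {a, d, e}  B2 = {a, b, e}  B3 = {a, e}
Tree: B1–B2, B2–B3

No — vertex c appears in no bag.

A tree decomposition must satisfy three properties: every vertex lies in some bag; for every edge, both endpoints lie together in some bag; and for every vertex, the bags containing it form a connected subtree. Here vertex c appears in no bag, so the decomposition is invalid.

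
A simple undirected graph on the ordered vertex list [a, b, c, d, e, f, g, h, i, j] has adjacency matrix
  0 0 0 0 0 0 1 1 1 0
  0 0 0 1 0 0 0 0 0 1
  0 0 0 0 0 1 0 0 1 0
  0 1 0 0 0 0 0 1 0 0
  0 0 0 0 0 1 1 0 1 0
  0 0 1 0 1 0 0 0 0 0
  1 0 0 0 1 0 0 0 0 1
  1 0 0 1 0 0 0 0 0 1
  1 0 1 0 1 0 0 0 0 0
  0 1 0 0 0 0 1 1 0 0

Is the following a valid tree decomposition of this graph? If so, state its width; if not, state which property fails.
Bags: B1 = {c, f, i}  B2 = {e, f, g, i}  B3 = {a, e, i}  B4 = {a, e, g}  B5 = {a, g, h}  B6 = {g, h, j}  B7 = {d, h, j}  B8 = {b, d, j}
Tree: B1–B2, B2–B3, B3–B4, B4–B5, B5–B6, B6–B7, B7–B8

A tree decomposition must satisfy three properties: every vertex lies in some bag; for every edge, both endpoints lie together in some bag; and for every vertex, the bags containing it form a connected subtree. Here bags containing vertex g are not connected in the tree, so the decomposition is invalid.

No — bags containing vertex g are not connected in the tree.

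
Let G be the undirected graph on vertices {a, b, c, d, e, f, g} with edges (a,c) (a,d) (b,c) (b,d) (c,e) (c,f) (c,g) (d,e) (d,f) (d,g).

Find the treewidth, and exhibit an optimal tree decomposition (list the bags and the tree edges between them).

Each bag holds 3 vertices, so the decomposition has width 2, which upper-bounds the treewidth. The edges c–f–d–e–c form a cycle, so G is not a tree and its treewidth is at least 2. Therefore the treewidth is 2.

Treewidth 2.
One optimal decomposition is:
Bags: B1 = {c, d, f}  B2 = {c, d, e}  B3 = {a, c, d}  B4 = {b, c, d}  B5 = {c, d, g}
Tree: B1–B2, B2–B3, B3–B4, B4–B5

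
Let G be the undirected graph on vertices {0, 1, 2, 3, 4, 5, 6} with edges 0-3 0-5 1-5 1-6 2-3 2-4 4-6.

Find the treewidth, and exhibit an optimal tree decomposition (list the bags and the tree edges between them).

Each bag holds 3 vertices, so the decomposition has width 2, which upper-bounds the treewidth. The edges 6–1–5–0–3–2–4–6 form a cycle, so G is not a tree and its treewidth is at least 2. Therefore the treewidth is 2.

Treewidth 2.
One optimal decomposition is:
Bags: B1 = {1, 5, 6}  B2 = {0, 5, 6}  B3 = {0, 3, 6}  B4 = {2, 3, 6}  B5 = {2, 4, 6}
Tree: B1–B2, B2–B3, B3–B4, B4–B5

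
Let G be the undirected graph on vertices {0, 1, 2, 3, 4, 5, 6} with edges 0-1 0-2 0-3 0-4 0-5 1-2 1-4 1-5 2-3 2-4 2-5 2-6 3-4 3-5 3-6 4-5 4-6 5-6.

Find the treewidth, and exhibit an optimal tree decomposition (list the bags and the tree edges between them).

Treewidth 4.
Bags: B1 = {0, 1, 2, 4, 5}  B2 = {0, 2, 3, 4, 5}  B3 = {2, 3, 4, 5, 6}
Tree: B1–B2, B2–B3

Every bag has size at most 5, so the width is 5 − 1 = 4 and tw(G) ≤ 4. For the lower bound, the 5 vertices {0, 1, 2, 4, 5} are pairwise adjacent, and any tree decomposition puts a clique entirely inside one bag — forcing width ≥ 4. Hence tw(G) = 4 exactly.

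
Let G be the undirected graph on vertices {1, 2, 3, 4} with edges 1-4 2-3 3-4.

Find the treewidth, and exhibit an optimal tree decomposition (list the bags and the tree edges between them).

The largest bag has 2 vertices, giving width 1; this decomposition certifies tw(G) ≤ 1. Since G has at least one edge (e.g. 1–4), it is not an edgeless graph, so tw(G) ≥ 1. Therefore the treewidth is 1.

Treewidth 1.
One such decomposition:
Bags: B1 = {1, 4}  B2 = {3, 4}  B3 = {2, 3}
Tree: B1–B2, B2–B3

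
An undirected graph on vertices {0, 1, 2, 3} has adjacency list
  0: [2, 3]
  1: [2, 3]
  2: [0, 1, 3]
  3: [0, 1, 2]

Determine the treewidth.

A width-2 tree decomposition is:
Bags: B1 = {1, 2, 3}  B2 = {0, 2, 3}
Tree: B1–B2
The largest bag has 3 vertices, giving width 2; this decomposition certifies tw(G) ≤ 2. Conversely, {0, 2, 3} is a clique of size 3, and the vertices of any clique must share a bag in every tree decomposition; so some bag has ≥ 3 vertices and tw(G) ≥ 2. Combining the bounds, tw(G) = 2.

2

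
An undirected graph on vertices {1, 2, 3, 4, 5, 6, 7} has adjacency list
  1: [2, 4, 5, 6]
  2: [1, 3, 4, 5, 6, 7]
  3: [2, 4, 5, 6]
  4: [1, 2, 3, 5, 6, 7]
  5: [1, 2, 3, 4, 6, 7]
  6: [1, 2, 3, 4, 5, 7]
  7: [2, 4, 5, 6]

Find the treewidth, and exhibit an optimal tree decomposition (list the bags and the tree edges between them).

Treewidth 4.
One optimal decomposition is:
Bags: B1 = {1, 2, 4, 5, 6}  B2 = {2, 4, 5, 6, 7}  B3 = {2, 3, 4, 5, 6}
Tree: B1–B2, B2–B3

The largest bag has 5 vertices, giving width 4; this decomposition certifies tw(G) ≤ 4. Conversely, {1, 2, 4, 5, 6} is a clique of size 5, and the vertices of any clique must share a bag in every tree decomposition; so some bag has ≥ 5 vertices and tw(G) ≥ 4. Hence tw(G) = 4 exactly.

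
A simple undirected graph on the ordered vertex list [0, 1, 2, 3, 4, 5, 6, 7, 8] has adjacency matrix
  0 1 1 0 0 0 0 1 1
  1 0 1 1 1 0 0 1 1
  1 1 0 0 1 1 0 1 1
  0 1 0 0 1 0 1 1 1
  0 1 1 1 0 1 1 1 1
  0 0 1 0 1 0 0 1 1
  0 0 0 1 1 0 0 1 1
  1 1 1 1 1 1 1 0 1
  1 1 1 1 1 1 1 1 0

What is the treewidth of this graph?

4

A width-4 tree decomposition is:
Bags: B1 = {1, 2, 4, 7, 8}  B2 = {1, 3, 4, 7, 8}  B3 = {0, 1, 2, 7, 8}  B4 = {3, 4, 6, 7, 8}  B5 = {2, 4, 5, 7, 8}
Tree: B1–B2, B1–B3, B2–B4, B1–B5
Every bag has size at most 5, so the width is 5 − 1 = 4 and tw(G) ≤ 4. Conversely, {0, 1, 2, 7, 8} is a clique of size 5, and the vertices of any clique must share a bag in every tree decomposition; so some bag has ≥ 5 vertices and tw(G) ≥ 4. The upper and lower bounds meet at 4, so that is the treewidth.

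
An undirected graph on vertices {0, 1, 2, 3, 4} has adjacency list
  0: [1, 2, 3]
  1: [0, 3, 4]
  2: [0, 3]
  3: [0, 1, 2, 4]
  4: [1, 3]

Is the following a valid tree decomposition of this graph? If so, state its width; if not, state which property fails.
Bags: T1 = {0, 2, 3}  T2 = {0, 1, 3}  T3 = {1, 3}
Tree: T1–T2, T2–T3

No — vertex 4 appears in no bag.

A tree decomposition must satisfy three properties: every vertex lies in some bag; for every edge, both endpoints lie together in some bag; and for every vertex, the bags containing it form a connected subtree. Here vertex 4 appears in no bag, so the decomposition is invalid.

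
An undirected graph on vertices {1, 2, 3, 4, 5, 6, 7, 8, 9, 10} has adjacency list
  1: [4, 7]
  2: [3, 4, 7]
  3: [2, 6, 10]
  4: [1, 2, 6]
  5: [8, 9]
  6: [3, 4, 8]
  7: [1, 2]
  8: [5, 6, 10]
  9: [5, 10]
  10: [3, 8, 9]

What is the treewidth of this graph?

2

A width-2 tree decomposition is:
Bags: B1 = {1, 2, 7}  B2 = {1, 2, 4}  B3 = {2, 3, 4}  B4 = {3, 4, 6}  B5 = {3, 6, 10}  B6 = {6, 8, 10}  B7 = {8, 9, 10}  B8 = {5, 8, 9}
Tree: B1–B2, B2–B3, B3–B4, B4–B5, B5–B6, B6–B7, B7–B8
Each bag holds 3 vertices, so the decomposition has width 2, which upper-bounds the treewidth. For the lower bound, G contains the cycle 7–1–4–2–7, so G is not a forest; only forests have treewidth ≤ 1, hence tw(G) ≥ 2. Therefore the treewidth is 2.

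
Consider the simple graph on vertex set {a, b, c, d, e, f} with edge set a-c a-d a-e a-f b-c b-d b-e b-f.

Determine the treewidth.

2

A width-2 tree decomposition is:
Bags: B1 = {a, b, d}  B2 = {a, b, e}  B3 = {a, b, f}  B4 = {a, b, c}
Tree: B1–B2, B2–B3, B3–B4
Each bag holds 3 vertices, so the decomposition has width 2, which upper-bounds the treewidth. The edges b–d–a–e–b form a cycle, so G is not a tree and its treewidth is at least 2. Therefore the treewidth is 2.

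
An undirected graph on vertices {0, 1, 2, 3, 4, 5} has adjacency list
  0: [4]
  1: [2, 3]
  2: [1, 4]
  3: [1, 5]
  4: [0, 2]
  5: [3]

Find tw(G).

1

A width-1 tree decomposition is:
Bags: B1 = {3, 5}  B2 = {1, 3}  B3 = {1, 2}  B4 = {2, 4}  B5 = {0, 4}
Tree: B1–B2, B2–B3, B3–B4, B4–B5
Each bag holds 2 vertices, so the decomposition has width 1, which upper-bounds the treewidth. Any graph with an edge has treewidth ≥ 1, and G has the edge 5–3. Combining the bounds, tw(G) = 1.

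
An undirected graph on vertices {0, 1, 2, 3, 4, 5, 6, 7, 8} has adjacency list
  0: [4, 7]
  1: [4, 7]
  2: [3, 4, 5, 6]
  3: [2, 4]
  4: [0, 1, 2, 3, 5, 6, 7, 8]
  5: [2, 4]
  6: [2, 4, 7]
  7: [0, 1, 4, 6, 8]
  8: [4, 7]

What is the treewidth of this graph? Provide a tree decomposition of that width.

The largest bag has 3 vertices, giving width 2; this decomposition certifies tw(G) ≤ 2. On the other hand G contains the 3-clique {2, 3, 4}. A clique must lie in a single bag of any decomposition, so no decomposition can have width below 2. Hence tw(G) = 2 exactly.

Treewidth 2.
One optimal decomposition is:
Bags: B1 = {4, 6, 7}  B2 = {4, 7, 8}  B3 = {1, 4, 7}  B4 = {2, 4, 6}  B5 = {0, 4, 7}  B6 = {2, 4, 5}  B7 = {2, 3, 4}
Tree: B1–B2, B1–B3, B1–B4, B1–B5, B4–B6, B6–B7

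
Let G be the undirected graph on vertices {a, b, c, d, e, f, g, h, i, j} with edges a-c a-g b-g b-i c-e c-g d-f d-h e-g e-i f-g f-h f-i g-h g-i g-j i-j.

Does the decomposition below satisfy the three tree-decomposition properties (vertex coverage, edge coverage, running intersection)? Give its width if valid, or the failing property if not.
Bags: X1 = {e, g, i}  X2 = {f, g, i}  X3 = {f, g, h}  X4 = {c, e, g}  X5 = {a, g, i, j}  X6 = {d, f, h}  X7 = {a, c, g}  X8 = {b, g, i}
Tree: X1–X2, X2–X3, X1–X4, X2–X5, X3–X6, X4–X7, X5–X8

No — bags containing vertex a are not connected in the tree.

A tree decomposition must satisfy three properties: every vertex lies in some bag; for every edge, both endpoints lie together in some bag; and for every vertex, the bags containing it form a connected subtree. Here bags containing vertex a are not connected in the tree, so the decomposition is invalid.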